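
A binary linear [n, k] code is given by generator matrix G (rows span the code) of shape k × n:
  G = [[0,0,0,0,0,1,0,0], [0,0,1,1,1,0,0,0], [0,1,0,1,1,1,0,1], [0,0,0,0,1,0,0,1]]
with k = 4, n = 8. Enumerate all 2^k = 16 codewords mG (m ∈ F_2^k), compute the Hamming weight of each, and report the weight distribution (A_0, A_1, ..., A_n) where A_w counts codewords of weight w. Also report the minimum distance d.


Weight distribution: A_0 = 1, A_1 = 1, A_2 = 2, A_3 = 6, A_4 = 5, A_5 = 1. Minimum distance d = 1.

Enumerate all 2^4 = 16 messages m ∈ F_2^4.
For each, compute codeword c = mG in F_2^8, then tally its weight.
  m = 0000 → c = 00000000, weight = 0.
  m = 1000 → c = 00000100, weight = 1.
  m = 0100 → c = 00111000, weight = 3.
  m = 1100 → c = 00111100, weight = 4.
  m = 0010 → c = 01011101, weight = 5.
  m = 1010 → c = 01011001, weight = 4.
  m = 0110 → c = 01100101, weight = 4.
  m = 1110 → c = 01100001, weight = 3.
  m = 0001 → c = 00001001, weight = 2.
  m = 1001 → c = 00001101, weight = 3.
  m = 0101 → c = 00110001, weight = 3.
  m = 1101 → c = 00110101, weight = 4.
  m = 0011 → c = 01010100, weight = 3.
  m = 1011 → c = 01010000, weight = 2.
  m = 0111 → c = 01101100, weight = 4.
  m = 1111 → c = 01101000, weight = 3.
Tally weights:
  weight 0: 1 codewords.
  weight 1: 1 codewords.
  weight 2: 2 codewords.
  weight 3: 6 codewords.
  weight 4: 5 codewords.
  weight 5: 1 codewords.
Minimum distance d = smallest w > 0 with A_w > 0 = 1.
Sanity: Σ A_w = 16 = 2^4 = 16 ✓.


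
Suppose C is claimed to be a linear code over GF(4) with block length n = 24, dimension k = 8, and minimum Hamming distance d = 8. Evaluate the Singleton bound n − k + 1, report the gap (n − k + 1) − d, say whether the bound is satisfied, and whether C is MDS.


Singleton RHS = n − k + 1 = 17, slack = 9, bound satisfied, not MDS.

Singleton bound: d ≤ n − k + 1.
Here n = 24, k = 8, so n − k + 1 = 17.
Given d = 8, check d ≤ 17: YES.
Slack = (n − k + 1) − d = 9.
The code is NOT MDS (slack = 9 > 0).
Description: the claimed parameters are [24, 8, 8]_4; such a code would be non-MDS.


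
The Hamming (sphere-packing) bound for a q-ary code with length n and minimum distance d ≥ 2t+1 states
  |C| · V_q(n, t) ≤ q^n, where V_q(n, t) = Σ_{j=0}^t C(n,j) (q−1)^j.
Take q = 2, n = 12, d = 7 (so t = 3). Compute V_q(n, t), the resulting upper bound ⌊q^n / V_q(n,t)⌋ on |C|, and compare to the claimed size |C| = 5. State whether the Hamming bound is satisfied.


V_q(n, t) = 299, q^n = 4096, Hamming bound = 13, |C| = 5 ≤ bound (satisfied).

Step 1: Compute V_q(n, t) = Σ_{j=0}^3 C(n, j) (q−1)^j.
  j = 0: C(12,0)·(1)^0 = 1·1 = 1.
  j = 1: C(12,1)·(1)^1 = 12·1 = 12.
  j = 2: C(12,2)·(1)^2 = 66·1 = 66.
  j = 3: C(12,3)·(1)^3 = 220·1 = 220.
  V_q(n, t) = 1 + 12 + 66 + 220 = 299.
Step 2: q^n = 2^12 = 4096.
Step 3: Hamming bound ⌊q^n / V_q(n,t)⌋ = ⌊4096/299⌋ = 13.
Step 4: Compare |C| = 5 to 13: satisfied.
The claimed |C| lies below the Hamming bound.


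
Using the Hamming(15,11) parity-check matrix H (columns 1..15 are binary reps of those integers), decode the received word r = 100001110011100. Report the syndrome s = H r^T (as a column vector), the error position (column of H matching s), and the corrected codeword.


s = (0, 0, 1, 0)^T, error position = 2, corrected codeword c = 110001110011100

Compute s = H r^T mod 2 one row at a time:
  s_1 = 1 + 0 + 0 + 1 + 1 + 1 + 0 + 0 = 4 ≡ 0 (mod 2).
  s_2 = 0 + 0 + 1 + 1 + 1 + 1 + 0 + 0 = 4 ≡ 0 (mod 2).
  s_3 = 0 + 0 + 1 + 1 + 0 + 1 + 0 + 0 = 3 ≡ 1 (mod 2).
  s_4 = 1 + 0 + 0 + 1 + 0 + 1 + 1 + 0 = 4 ≡ 0 (mod 2).
s = (0, 0, 1, 0)^T — this equals column 2 of H (binary 0010), so error is at position 2.
Correct: flip bit 2 of r = 100001110011100 to get c = 110001110011100.


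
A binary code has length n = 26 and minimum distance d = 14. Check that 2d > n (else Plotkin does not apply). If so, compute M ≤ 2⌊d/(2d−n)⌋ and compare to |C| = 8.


Plotkin bound M ≤ 14; given |C| = 8 ≤ bound (satisfied).

Check applicability: 2d = 28, n = 26.
2d − n = 2 > 0, so Plotkin applies.
Compute d/(2d−n) = 14/2 ≈ 7.0000.
⌊d/(2d−n)⌋ = 7.
Plotkin bound: M ≤ 2·7 = 14.
Given |C| = 8, check: satisfied.
This |C| is below the Plotkin bound.


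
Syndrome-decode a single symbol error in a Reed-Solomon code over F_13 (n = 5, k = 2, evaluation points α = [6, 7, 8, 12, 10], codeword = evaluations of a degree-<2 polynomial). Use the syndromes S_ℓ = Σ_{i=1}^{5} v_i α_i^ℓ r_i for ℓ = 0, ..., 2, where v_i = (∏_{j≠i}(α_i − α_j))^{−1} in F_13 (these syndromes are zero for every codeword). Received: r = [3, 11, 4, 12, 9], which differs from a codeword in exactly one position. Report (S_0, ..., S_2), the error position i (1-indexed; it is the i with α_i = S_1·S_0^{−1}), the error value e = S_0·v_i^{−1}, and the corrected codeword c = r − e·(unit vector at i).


S = (8, 12, 5), error at position 3, error magnitude e = 11, c = [3, 11, 6, 12, 9].

Step 1: column multipliers v_i = (∏_{j≠i}(α_i − α_j))^{−1} mod 13.
  i = 1 (α = 6): (6−7)(6−8)(6−12)(6−10) = (−1)·(−2)·(−6)·(−4) = 48 ≡ 9, so v_1 = 9^{−1} = 3 (mod 13).
  i = 2 (α = 7): (7−6)(7−8)(7−12)(7−10) = 1·(−1)·(−5)·(−3) = −15 ≡ 11, so v_2 = 11^{−1} = 6 (mod 13).
  i = 3 (α = 8): (8−6)(8−7)(8−12)(8−10) = 2·1·(−4)·(−2) = 16 ≡ 3, so v_3 = 3^{−1} = 9 (mod 13).
  i = 4 (α = 12): (12−6)(12−7)(12−8)(12−10) = 6·5·4·2 = 240 ≡ 6, so v_4 = 6^{−1} = 11 (mod 13).
  i = 5 (α = 10): (10−6)(10−7)(10−8)(10−12) = 4·3·2·(−2) = −48 ≡ 4, so v_5 = 4^{−1} = 10 (mod 13).
  v = [3, 6, 9, 11, 10].
Step 2: syndromes of r = [3, 11, 4, 12, 9] (all sums mod 13).
  S_0 = Σ v_i r_i = 3·3 + 6·11 + 9·4 + 11·12 + 10·9 = 333 ≡ 8.
  S_1 = Σ v_i α_i r_i = 3·6·3 + 6·7·11 + 9·8·4 + 11·12·12 + 10·10·9 = 3288 ≡ 12.
  α_i^2 mod 13 = [10, 10, 12, 1, 9].
  S_2 = Σ v_i α_i^2 r_i = 3·10·3 + 6·10·11 + 9·12·4 + 11·1·12 + 10·9·9 = 2124 ≡ 5.
  S = (8, 12, 5) ≠ 0, so r is not a codeword (an error is present).
Step 3: locate the error. For a single error e at position i, S_ℓ = v_i·e·α_i^ℓ, so α_err = S_1/S_0.
  S_0^{−1} = 8^{−1} = 5 (mod 13), so α_err = 12·5 = 60 ≡ 8 = α_3. Error position i = 3.
  Consistency check: S_2/S_1 = 5·12 = 60 ≡ 8 = α_err ✓ (single-error assumption holds).
Step 4: error magnitude e = S_0/v_3 = S_0·∏_{j≠3}(α_3 − α_j) = 8·3 = 24 ≡ 11 (mod 13).
Step 5: correct position 3: c_3 = r_3 − e = 4 − 11 ≡ 6 (mod 13). Hence c = [3, 11, 6, 12, 9].
  Check: interpolating c through the α_i gives m(x) = 7 + 8·x (degree < 2) with m(α_i) = c_i for every i, so c is indeed a codeword.


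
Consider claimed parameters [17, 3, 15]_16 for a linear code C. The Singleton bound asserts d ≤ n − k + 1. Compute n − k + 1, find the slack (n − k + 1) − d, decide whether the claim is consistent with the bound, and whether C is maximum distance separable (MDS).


Singleton RHS = n − k + 1 = 15, slack = 0, bound satisfied, MDS.

Singleton bound: d ≤ n − k + 1.
Here n = 17, k = 3, so n − k + 1 = 15.
Given d = 15, check d ≤ 15: YES.
Slack = (n − k + 1) − d = 0.
The code is MDS (slack = 0).
Description: the claimed parameters are [17, 3, 15]_16; such a code would be MDS (meets Singleton bound).


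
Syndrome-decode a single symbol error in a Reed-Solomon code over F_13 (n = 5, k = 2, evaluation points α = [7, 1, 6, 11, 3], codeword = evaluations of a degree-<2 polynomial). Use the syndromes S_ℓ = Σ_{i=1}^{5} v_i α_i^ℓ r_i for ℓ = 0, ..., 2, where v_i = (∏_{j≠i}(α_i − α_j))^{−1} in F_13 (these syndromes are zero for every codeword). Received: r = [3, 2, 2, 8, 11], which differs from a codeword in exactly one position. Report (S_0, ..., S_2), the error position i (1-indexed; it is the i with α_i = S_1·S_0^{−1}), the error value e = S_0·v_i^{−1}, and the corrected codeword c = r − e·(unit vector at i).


S = (1, 6, 10), error at position 3, error magnitude e = 10, c = [3, 2, 5, 8, 11].

Step 1: column multipliers v_i = (∏_{j≠i}(α_i − α_j))^{−1} mod 13.
  i = 1 (α = 7): (7−1)(7−6)(7−11)(7−3) = 6·1·(−4)·4 = −96 ≡ 8, so v_1 = 8^{−1} = 5 (mod 13).
  i = 2 (α = 1): (1−7)(1−6)(1−11)(1−3) = (−6)·(−5)·(−10)·(−2) = 600 ≡ 2, so v_2 = 2^{−1} = 7 (mod 13).
  i = 3 (α = 6): (6−7)(6−1)(6−11)(6−3) = (−1)·5·(−5)·3 = 75 ≡ 10, so v_3 = 10^{−1} = 4 (mod 13).
  i = 4 (α = 11): (11−7)(11−1)(11−6)(11−3) = 4·10·5·8 = 1600 ≡ 1, so v_4 = 1^{−1} = 1 (mod 13).
  i = 5 (α = 3): (3−7)(3−1)(3−6)(3−11) = (−4)·2·(−3)·(−8) = −192 ≡ 3, so v_5 = 3^{−1} = 9 (mod 13).
  v = [5, 7, 4, 1, 9].
Step 2: syndromes of r = [3, 2, 2, 8, 11] (all sums mod 13).
  S_0 = Σ v_i r_i = 5·3 + 7·2 + 4·2 + 1·8 + 9·11 = 144 ≡ 1.
  S_1 = Σ v_i α_i r_i = 5·7·3 + 7·1·2 + 4·6·2 + 1·11·8 + 9·3·11 = 552 ≡ 6.
  α_i^2 mod 13 = [10, 1, 10, 4, 9].
  S_2 = Σ v_i α_i^2 r_i = 5·10·3 + 7·1·2 + 4·10·2 + 1·4·8 + 9·9·11 = 1167 ≡ 10.
  S = (1, 6, 10) ≠ 0, so r is not a codeword (an error is present).
Step 3: locate the error. For a single error e at position i, S_ℓ = v_i·e·α_i^ℓ, so α_err = S_1/S_0.
  S_0^{−1} = 1^{−1} = 1 (mod 13), so α_err = 6·1 = 6 ≡ 6 = α_3. Error position i = 3.
  Consistency check: S_2/S_1 = 10·11 = 110 ≡ 6 = α_err ✓ (single-error assumption holds).
Step 4: error magnitude e = S_0/v_3 = S_0·∏_{j≠3}(α_3 − α_j) = 1·10 = 10 ≡ 10 (mod 13).
Step 5: correct position 3: c_3 = r_3 − e = 2 − 10 ≡ 5 (mod 13). Hence c = [3, 2, 5, 8, 11].
  Check: interpolating c through the α_i gives m(x) = 4 + 11·x (degree < 2) with m(α_i) = c_i for every i, so c is indeed a codeword.


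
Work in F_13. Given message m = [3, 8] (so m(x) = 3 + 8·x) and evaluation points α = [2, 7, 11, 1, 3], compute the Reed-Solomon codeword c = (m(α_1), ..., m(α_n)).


c = [6, 7, 0, 11, 1]

Message polynomial: m(x) = 3 + 8·x (mod 13).
For each evaluation point α_i, compute m(α_i) mod 13:
  α_1 = 2: Horner steps 8 → 6, so m(2) = 6.
  α_2 = 7: Horner steps 8 → 7, so m(7) = 7.
  α_3 = 11: Horner steps 8 → 0, so m(11) = 0.
  α_4 = 1: Horner steps 8 → 11, so m(1) = 11.
  α_5 = 3: Horner steps 8 → 1, so m(3) = 1.
Codeword c = [6, 7, 0, 11, 1] ∈ F_13^5.


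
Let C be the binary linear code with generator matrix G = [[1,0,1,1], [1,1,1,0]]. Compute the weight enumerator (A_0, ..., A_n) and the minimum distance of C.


Weight distribution: A_0 = 1, A_2 = 1, A_3 = 2. Minimum distance d = 2.

Enumerate all 2^2 = 4 messages m ∈ F_2^2.
For each, compute codeword c = mG in F_2^4, then tally its weight.
  m = 00 → c = 0000, weight = 0.
  m = 10 → c = 1011, weight = 3.
  m = 01 → c = 1110, weight = 3.
  m = 11 → c = 0101, weight = 2.
Tally weights:
  weight 0: 1 codewords.
  weight 2: 1 codewords.
  weight 3: 2 codewords.
Minimum distance d = smallest w > 0 with A_w > 0 = 2.
Sanity: Σ A_w = 4 = 2^2 = 4 ✓.


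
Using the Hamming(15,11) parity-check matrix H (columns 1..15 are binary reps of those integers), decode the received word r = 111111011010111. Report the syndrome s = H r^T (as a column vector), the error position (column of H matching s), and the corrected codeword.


s = (0, 0, 0, 1)^T, error position = 1, corrected codeword c = 011111011010111

Compute s = H r^T mod 2 one row at a time:
  s_1 = 1 + 1 + 0 + 1 + 0 + 1 + 1 + 1 = 6 ≡ 0 (mod 2).
  s_2 = 1 + 1 + 1 + 0 + 0 + 1 + 1 + 1 = 6 ≡ 0 (mod 2).
  s_3 = 1 + 1 + 1 + 0 + 0 + 1 + 1 + 1 = 6 ≡ 0 (mod 2).
  s_4 = 1 + 1 + 1 + 0 + 1 + 1 + 1 + 1 = 7 ≡ 1 (mod 2).
s = (0, 0, 0, 1)^T — this equals column 1 of H (binary 0001), so error is at position 1.
Correct: flip bit 1 of r = 111111011010111 to get c = 011111011010111.


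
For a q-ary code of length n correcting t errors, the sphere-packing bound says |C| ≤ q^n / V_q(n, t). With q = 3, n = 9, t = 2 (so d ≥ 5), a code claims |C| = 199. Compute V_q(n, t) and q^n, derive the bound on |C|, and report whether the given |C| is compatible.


V_q(n, t) = 163, q^n = 19683, Hamming bound = 120, |C| = 199 > bound (violated).

Step 1: Compute V_q(n, t) = Σ_{j=0}^2 C(n, j) (q−1)^j.
  j = 0: C(9,0)·(2)^0 = 1·1 = 1.
  j = 1: C(9,1)·(2)^1 = 9·2 = 18.
  j = 2: C(9,2)·(2)^2 = 36·4 = 144.
  V_q(n, t) = 1 + 18 + 144 = 163.
Step 2: q^n = 3^9 = 19683.
Step 3: Hamming bound ⌊q^n / V_q(n,t)⌋ = ⌊19683/163⌋ = 120.
Step 4: Compare |C| = 199 to 120: violated.
The claimed |C| lies above the Hamming bound, so no 3-ary code of length 9 with d ≥ 5 can have 199 codewords.


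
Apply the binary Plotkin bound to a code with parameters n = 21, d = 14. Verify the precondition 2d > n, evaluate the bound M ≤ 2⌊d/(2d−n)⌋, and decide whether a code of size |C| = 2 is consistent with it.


Plotkin bound M ≤ 4; given |C| = 2 ≤ bound (satisfied).

Check applicability: 2d = 28, n = 21.
2d − n = 7 > 0, so Plotkin applies.
Compute d/(2d−n) = 14/7 ≈ 2.0000.
⌊d/(2d−n)⌋ = 2.
Plotkin bound: M ≤ 2·2 = 4.
Given |C| = 2, check: satisfied.
This |C| is below the Plotkin bound.


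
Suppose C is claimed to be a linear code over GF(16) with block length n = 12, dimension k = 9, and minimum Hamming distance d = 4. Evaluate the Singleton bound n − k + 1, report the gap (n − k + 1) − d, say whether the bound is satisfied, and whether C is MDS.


Singleton RHS = n − k + 1 = 4, slack = 0, bound satisfied, MDS.

Singleton bound: d ≤ n − k + 1.
Here n = 12, k = 9, so n − k + 1 = 4.
Given d = 4, check d ≤ 4: YES.
Slack = (n − k + 1) − d = 0.
The code is MDS (slack = 0).
Description: the claimed parameters are [12, 9, 4]_16; such a code would be MDS (meets Singleton bound).


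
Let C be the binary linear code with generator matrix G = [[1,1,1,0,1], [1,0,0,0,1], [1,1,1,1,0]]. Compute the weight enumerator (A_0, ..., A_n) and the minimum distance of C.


Weight distribution: A_0 = 1, A_2 = 4, A_4 = 3. Minimum distance d = 2.

Enumerate all 2^3 = 8 messages m ∈ F_2^3.
For each, compute codeword c = mG in F_2^5, then tally its weight.
  m = 000 → c = 00000, weight = 0.
  m = 100 → c = 11101, weight = 4.
  m = 010 → c = 10001, weight = 2.
  m = 110 → c = 01100, weight = 2.
  m = 001 → c = 11110, weight = 4.
  m = 101 → c = 00011, weight = 2.
  m = 011 → c = 01111, weight = 4.
  m = 111 → c = 10010, weight = 2.
Tally weights:
  weight 0: 1 codewords.
  weight 2: 4 codewords.
  weight 4: 3 codewords.
Minimum distance d = smallest w > 0 with A_w > 0 = 2.
Sanity: Σ A_w = 8 = 2^3 = 8 ✓.


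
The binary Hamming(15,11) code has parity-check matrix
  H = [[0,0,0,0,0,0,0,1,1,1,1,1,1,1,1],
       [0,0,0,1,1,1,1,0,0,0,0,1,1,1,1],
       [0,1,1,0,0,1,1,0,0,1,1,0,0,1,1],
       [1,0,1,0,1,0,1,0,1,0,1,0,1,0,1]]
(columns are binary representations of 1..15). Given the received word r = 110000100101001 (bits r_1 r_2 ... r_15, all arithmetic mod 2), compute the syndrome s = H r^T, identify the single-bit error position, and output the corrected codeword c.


s = (1, 1, 0, 1)^T, error position = 13, corrected codeword c = 110000100101101

Compute s = H r^T mod 2 one row at a time:
  s_1 = 0 + 0 + 1 + 0 + 1 + 0 + 0 + 1 = 3 ≡ 1 (mod 2).
  s_2 = 0 + 0 + 0 + 1 + 1 + 0 + 0 + 1 = 3 ≡ 1 (mod 2).
  s_3 = 1 + 0 + 0 + 1 + 1 + 0 + 0 + 1 = 4 ≡ 0 (mod 2).
  s_4 = 1 + 0 + 0 + 1 + 0 + 0 + 0 + 1 = 3 ≡ 1 (mod 2).
s = (1, 1, 0, 1)^T — this equals column 13 of H (binary 1101), so error is at position 13.
Correct: flip bit 13 of r = 110000100101001 to get c = 110000100101101.


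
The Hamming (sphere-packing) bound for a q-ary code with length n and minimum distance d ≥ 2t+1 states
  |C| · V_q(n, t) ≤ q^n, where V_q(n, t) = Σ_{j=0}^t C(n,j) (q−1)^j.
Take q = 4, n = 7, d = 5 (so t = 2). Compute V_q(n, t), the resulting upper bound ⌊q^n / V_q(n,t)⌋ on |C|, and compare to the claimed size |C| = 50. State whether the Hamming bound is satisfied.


V_q(n, t) = 211, q^n = 16384, Hamming bound = 77, |C| = 50 ≤ bound (satisfied).

Step 1: Compute V_q(n, t) = Σ_{j=0}^2 C(n, j) (q−1)^j.
  j = 0: C(7,0)·(3)^0 = 1·1 = 1.
  j = 1: C(7,1)·(3)^1 = 7·3 = 21.
  j = 2: C(7,2)·(3)^2 = 21·9 = 189.
  V_q(n, t) = 1 + 21 + 189 = 211.
Step 2: q^n = 4^7 = 16384.
Step 3: Hamming bound ⌊q^n / V_q(n,t)⌋ = ⌊16384/211⌋ = 77.
Step 4: Compare |C| = 50 to 77: satisfied.
The claimed |C| lies below the Hamming bound.


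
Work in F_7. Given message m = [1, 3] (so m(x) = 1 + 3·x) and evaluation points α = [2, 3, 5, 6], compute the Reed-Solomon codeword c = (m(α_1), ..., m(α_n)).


c = [0, 3, 2, 5]

Message polynomial: m(x) = 1 + 3·x (mod 7).
For each evaluation point α_i, compute m(α_i) mod 7:
  α_1 = 2: Horner steps 3 → 0, so m(2) = 0.
  α_2 = 3: Horner steps 3 → 3, so m(3) = 3.
  α_3 = 5: Horner steps 3 → 2, so m(5) = 2.
  α_4 = 6: Horner steps 3 → 5, so m(6) = 5.
Codeword c = [0, 3, 2, 5] ∈ F_7^4.


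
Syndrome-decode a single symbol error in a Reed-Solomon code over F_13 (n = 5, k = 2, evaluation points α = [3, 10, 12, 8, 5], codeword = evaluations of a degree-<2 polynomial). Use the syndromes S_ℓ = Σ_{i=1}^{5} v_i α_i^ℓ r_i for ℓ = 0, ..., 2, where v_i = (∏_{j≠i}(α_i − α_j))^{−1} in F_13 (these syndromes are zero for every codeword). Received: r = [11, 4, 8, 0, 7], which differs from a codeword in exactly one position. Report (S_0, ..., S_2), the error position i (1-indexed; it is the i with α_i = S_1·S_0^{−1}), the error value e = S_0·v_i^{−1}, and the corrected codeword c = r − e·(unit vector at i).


S = (10, 4, 12), error at position 1, error magnitude e = 8, c = [3, 4, 8, 0, 7].

Step 1: column multipliers v_i = (∏_{j≠i}(α_i − α_j))^{−1} mod 13.
  i = 1 (α = 3): (3−10)(3−12)(3−8)(3−5) = (−7)·(−9)·(−5)·(−2) = 630 ≡ 6, so v_1 = 6^{−1} = 11 (mod 13).
  i = 2 (α = 10): (10−3)(10−12)(10−8)(10−5) = 7·(−2)·2·5 = −140 ≡ 3, so v_2 = 3^{−1} = 9 (mod 13).
  i = 3 (α = 12): (12−3)(12−10)(12−8)(12−5) = 9·2·4·7 = 504 ≡ 10, so v_3 = 10^{−1} = 4 (mod 13).
  i = 4 (α = 8): (8−3)(8−10)(8−12)(8−5) = 5·(−2)·(−4)·3 = 120 ≡ 3, so v_4 = 3^{−1} = 9 (mod 13).
  i = 5 (α = 5): (5−3)(5−10)(5−12)(5−8) = 2·(−5)·(−7)·(−3) = −210 ≡ 11, so v_5 = 11^{−1} = 6 (mod 13).
  v = [11, 9, 4, 9, 6].
Step 2: syndromes of r = [11, 4, 8, 0, 7] (all sums mod 13).
  S_0 = Σ v_i r_i = 11·11 + 9·4 + 4·8 + 9·0 + 6·7 = 231 ≡ 10.
  S_1 = Σ v_i α_i r_i = 11·3·11 + 9·10·4 + 4·12·8 + 9·8·0 + 6·5·7 = 1317 ≡ 4.
  α_i^2 mod 13 = [9, 9, 1, 12, 12].
  S_2 = Σ v_i α_i^2 r_i = 11·9·11 + 9·9·4 + 4·1·8 + 9·12·0 + 6·12·7 = 1949 ≡ 12.
  S = (10, 4, 12) ≠ 0, so r is not a codeword (an error is present).
Step 3: locate the error. For a single error e at position i, S_ℓ = v_i·e·α_i^ℓ, so α_err = S_1/S_0.
  S_0^{−1} = 10^{−1} = 4 (mod 13), so α_err = 4·4 = 16 ≡ 3 = α_1. Error position i = 1.
  Consistency check: S_2/S_1 = 12·10 = 120 ≡ 3 = α_err ✓ (single-error assumption holds).
Step 4: error magnitude e = S_0/v_1 = S_0·∏_{j≠1}(α_1 − α_j) = 10·6 = 60 ≡ 8 (mod 13).
Step 5: correct position 1: c_1 = r_1 − e = 11 − 8 ≡ 3 (mod 13). Hence c = [3, 4, 8, 0, 7].
  Check: interpolating c through the α_i gives m(x) = 10 + 2·x (degree < 2) with m(α_i) = c_i for every i, so c is indeed a codeword.


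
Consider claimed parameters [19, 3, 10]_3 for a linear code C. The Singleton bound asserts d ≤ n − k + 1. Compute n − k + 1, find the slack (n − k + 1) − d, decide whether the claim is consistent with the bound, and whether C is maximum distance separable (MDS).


Singleton RHS = n − k + 1 = 17, slack = 7, bound satisfied, not MDS.

Singleton bound: d ≤ n − k + 1.
Here n = 19, k = 3, so n − k + 1 = 17.
Given d = 10, check d ≤ 17: YES.
Slack = (n − k + 1) − d = 7.
The code is NOT MDS (slack = 7 > 0).
Description: the claimed parameters are [19, 3, 10]_3; such a code would be non-MDS.


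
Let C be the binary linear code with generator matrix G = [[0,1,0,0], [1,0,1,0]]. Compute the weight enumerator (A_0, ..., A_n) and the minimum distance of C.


Weight distribution: A_0 = 1, A_1 = 1, A_2 = 1, A_3 = 1. Minimum distance d = 1.

Enumerate all 2^2 = 4 messages m ∈ F_2^2.
For each, compute codeword c = mG in F_2^4, then tally its weight.
  m = 00 → c = 0000, weight = 0.
  m = 10 → c = 0100, weight = 1.
  m = 01 → c = 1010, weight = 2.
  m = 11 → c = 1110, weight = 3.
Tally weights:
  weight 0: 1 codewords.
  weight 1: 1 codewords.
  weight 2: 1 codewords.
  weight 3: 1 codewords.
Minimum distance d = smallest w > 0 with A_w > 0 = 1.
Sanity: Σ A_w = 4 = 2^2 = 4 ✓.


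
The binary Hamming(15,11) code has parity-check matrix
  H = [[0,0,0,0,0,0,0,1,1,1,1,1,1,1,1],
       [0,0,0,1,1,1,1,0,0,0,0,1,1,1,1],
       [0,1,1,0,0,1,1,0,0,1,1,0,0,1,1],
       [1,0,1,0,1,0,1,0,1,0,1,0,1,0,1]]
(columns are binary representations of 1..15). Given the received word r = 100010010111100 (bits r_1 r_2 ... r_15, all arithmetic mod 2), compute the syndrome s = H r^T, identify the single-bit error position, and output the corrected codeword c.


s = (1, 1, 0, 0)^T, error position = 12, corrected codeword c = 100010010110100

Compute s = H r^T mod 2 one row at a time:
  s_1 = 1 + 0 + 1 + 1 + 1 + 1 + 0 + 0 = 5 ≡ 1 (mod 2).
  s_2 = 0 + 1 + 0 + 0 + 1 + 1 + 0 + 0 = 3 ≡ 1 (mod 2).
  s_3 = 0 + 0 + 0 + 0 + 1 + 1 + 0 + 0 = 2 ≡ 0 (mod 2).
  s_4 = 1 + 0 + 1 + 0 + 0 + 1 + 1 + 0 = 4 ≡ 0 (mod 2).
s = (1, 1, 0, 0)^T — this equals column 12 of H (binary 1100), so error is at position 12.
Correct: flip bit 12 of r = 100010010111100 to get c = 100010010110100.


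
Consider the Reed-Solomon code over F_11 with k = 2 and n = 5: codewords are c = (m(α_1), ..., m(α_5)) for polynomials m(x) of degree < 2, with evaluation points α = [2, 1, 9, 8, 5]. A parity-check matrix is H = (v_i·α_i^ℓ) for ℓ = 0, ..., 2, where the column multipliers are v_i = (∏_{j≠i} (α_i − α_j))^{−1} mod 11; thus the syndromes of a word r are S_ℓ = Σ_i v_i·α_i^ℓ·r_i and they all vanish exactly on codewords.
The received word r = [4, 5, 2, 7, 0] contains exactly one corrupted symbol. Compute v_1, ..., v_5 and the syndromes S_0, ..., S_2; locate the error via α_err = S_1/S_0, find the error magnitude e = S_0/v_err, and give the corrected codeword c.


S = (10, 10, 10), error at position 2, error magnitude e = 7, c = [4, 9, 2, 7, 0].

Step 1: column multipliers v_i = (∏_{j≠i}(α_i − α_j))^{−1} mod 11.
  i = 1 (α = 2): (2−1)(2−9)(2−8)(2−5) = 1·(−7)·(−6)·(−3) = −126 ≡ 6, so v_1 = 6^{−1} = 2 (mod 11).
  i = 2 (α = 1): (1−2)(1−9)(1−8)(1−5) = (−1)·(−8)·(−7)·(−4) = 224 ≡ 4, so v_2 = 4^{−1} = 3 (mod 11).
  i = 3 (α = 9): (9−2)(9−1)(9−8)(9−5) = 7·8·1·4 = 224 ≡ 4, so v_3 = 4^{−1} = 3 (mod 11).
  i = 4 (α = 8): (8−2)(8−1)(8−9)(8−5) = 6·7·(−1)·3 = −126 ≡ 6, so v_4 = 6^{−1} = 2 (mod 11).
  i = 5 (α = 5): (5−2)(5−1)(5−9)(5−8) = 3·4·(−4)·(−3) = 144 ≡ 1, so v_5 = 1^{−1} = 1 (mod 11).
  v = [2, 3, 3, 2, 1].
Step 2: syndromes of r = [4, 5, 2, 7, 0] (all sums mod 11).
  S_0 = Σ v_i r_i = 2·4 + 3·5 + 3·2 + 2·7 + 1·0 = 43 ≡ 10.
  S_1 = Σ v_i α_i r_i = 2·2·4 + 3·1·5 + 3·9·2 + 2·8·7 + 1·5·0 = 197 ≡ 10.
  α_i^2 mod 11 = [4, 1, 4, 9, 3].
  S_2 = Σ v_i α_i^2 r_i = 2·4·4 + 3·1·5 + 3·4·2 + 2·9·7 + 1·3·0 = 197 ≡ 10.
  S = (10, 10, 10) ≠ 0, so r is not a codeword (an error is present).
Step 3: locate the error. For a single error e at position i, S_ℓ = v_i·e·α_i^ℓ, so α_err = S_1/S_0.
  S_0^{−1} = 10^{−1} = 10 (mod 11), so α_err = 10·10 = 100 ≡ 1 = α_2. Error position i = 2.
  Consistency check: S_2/S_1 = 10·10 = 100 ≡ 1 = α_err ✓ (single-error assumption holds).
Step 4: error magnitude e = S_0/v_2 = S_0·∏_{j≠2}(α_2 − α_j) = 10·4 = 40 ≡ 7 (mod 11).
Step 5: correct position 2: c_2 = r_2 − e = 5 − 7 ≡ 9 (mod 11). Hence c = [4, 9, 2, 7, 0].
  Check: interpolating c through the α_i gives m(x) = 3 + 6·x (degree < 2) with m(α_i) = c_i for every i, so c is indeed a codeword.


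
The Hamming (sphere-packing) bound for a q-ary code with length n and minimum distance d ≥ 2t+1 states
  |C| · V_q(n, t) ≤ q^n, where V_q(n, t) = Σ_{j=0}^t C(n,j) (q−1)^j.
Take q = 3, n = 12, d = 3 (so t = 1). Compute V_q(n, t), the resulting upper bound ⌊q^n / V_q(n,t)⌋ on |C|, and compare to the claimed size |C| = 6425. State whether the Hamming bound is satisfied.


V_q(n, t) = 25, q^n = 531441, Hamming bound = 21257, |C| = 6425 ≤ bound (satisfied).

Step 1: Compute V_q(n, t) = Σ_{j=0}^1 C(n, j) (q−1)^j.
  j = 0: C(12,0)·(2)^0 = 1·1 = 1.
  j = 1: C(12,1)·(2)^1 = 12·2 = 24.
  V_q(n, t) = 1 + 24 = 25.
Step 2: q^n = 3^12 = 531441.
Step 3: Hamming bound ⌊q^n / V_q(n,t)⌋ = ⌊531441/25⌋ = 21257.
Step 4: Compare |C| = 6425 to 21257: satisfied.
The claimed |C| lies below the Hamming bound.


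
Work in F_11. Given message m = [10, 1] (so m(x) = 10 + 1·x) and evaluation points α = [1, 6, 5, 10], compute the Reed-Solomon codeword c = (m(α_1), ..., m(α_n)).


c = [0, 5, 4, 9]

Message polynomial: m(x) = 10 + 1·x (mod 11).
For each evaluation point α_i, compute m(α_i) mod 11:
  α_1 = 1: Horner steps 1 → 0, so m(1) = 0.
  α_2 = 6: Horner steps 1 → 5, so m(6) = 5.
  α_3 = 5: Horner steps 1 → 4, so m(5) = 4.
  α_4 = 10: Horner steps 1 → 9, so m(10) = 9.
Codeword c = [0, 5, 4, 9] ∈ F_11^4.


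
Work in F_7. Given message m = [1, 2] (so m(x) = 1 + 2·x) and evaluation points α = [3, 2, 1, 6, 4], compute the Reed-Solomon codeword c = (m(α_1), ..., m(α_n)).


c = [0, 5, 3, 6, 2]

Message polynomial: m(x) = 1 + 2·x (mod 7).
For each evaluation point α_i, compute m(α_i) mod 7:
  α_1 = 3: Horner steps 2 → 0, so m(3) = 0.
  α_2 = 2: Horner steps 2 → 5, so m(2) = 5.
  α_3 = 1: Horner steps 2 → 3, so m(1) = 3.
  α_4 = 6: Horner steps 2 → 6, so m(6) = 6.
  α_5 = 4: Horner steps 2 → 2, so m(4) = 2.
Codeword c = [0, 5, 3, 6, 2] ∈ F_7^5.


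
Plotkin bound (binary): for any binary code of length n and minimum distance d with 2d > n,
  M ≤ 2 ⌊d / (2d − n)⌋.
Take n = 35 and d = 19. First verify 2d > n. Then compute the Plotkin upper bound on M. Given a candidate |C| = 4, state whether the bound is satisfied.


Plotkin bound M ≤ 12; given |C| = 4 ≤ bound (satisfied).

Check applicability: 2d = 38, n = 35.
2d − n = 3 > 0, so Plotkin applies.
Compute d/(2d−n) = 19/3 ≈ 6.3333.
⌊d/(2d−n)⌋ = 6.
Plotkin bound: M ≤ 2·6 = 12.
Given |C| = 4, check: satisfied.
This |C| is below the Plotkin bound.


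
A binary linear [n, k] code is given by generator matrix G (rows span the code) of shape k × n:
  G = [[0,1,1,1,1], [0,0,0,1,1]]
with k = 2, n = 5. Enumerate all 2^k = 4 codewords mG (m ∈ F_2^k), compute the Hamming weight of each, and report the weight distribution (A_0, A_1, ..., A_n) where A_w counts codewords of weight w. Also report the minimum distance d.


Weight distribution: A_0 = 1, A_2 = 2, A_4 = 1. Minimum distance d = 2.

Enumerate all 2^2 = 4 messages m ∈ F_2^2.
For each, compute codeword c = mG in F_2^5, then tally its weight.
  m = 00 → c = 00000, weight = 0.
  m = 10 → c = 01111, weight = 4.
  m = 01 → c = 00011, weight = 2.
  m = 11 → c = 01100, weight = 2.
Tally weights:
  weight 0: 1 codewords.
  weight 2: 2 codewords.
  weight 4: 1 codewords.
Minimum distance d = smallest w > 0 with A_w > 0 = 2.
Sanity: Σ A_w = 4 = 2^2 = 4 ✓.


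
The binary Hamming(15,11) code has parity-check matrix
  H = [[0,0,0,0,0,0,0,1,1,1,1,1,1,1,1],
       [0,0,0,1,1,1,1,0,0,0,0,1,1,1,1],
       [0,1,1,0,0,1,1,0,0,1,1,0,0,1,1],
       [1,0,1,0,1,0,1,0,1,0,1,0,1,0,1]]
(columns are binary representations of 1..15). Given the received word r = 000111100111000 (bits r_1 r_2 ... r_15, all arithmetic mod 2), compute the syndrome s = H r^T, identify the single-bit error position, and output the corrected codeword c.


s = (1, 1, 0, 1)^T, error position = 13, corrected codeword c = 000111100111100

Compute s = H r^T mod 2 one row at a time:
  s_1 = 0 + 0 + 1 + 1 + 1 + 0 + 0 + 0 = 3 ≡ 1 (mod 2).
  s_2 = 1 + 1 + 1 + 1 + 1 + 0 + 0 + 0 = 5 ≡ 1 (mod 2).
  s_3 = 0 + 0 + 1 + 1 + 1 + 1 + 0 + 0 = 4 ≡ 0 (mod 2).
  s_4 = 0 + 0 + 1 + 1 + 0 + 1 + 0 + 0 = 3 ≡ 1 (mod 2).
s = (1, 1, 0, 1)^T — this equals column 13 of H (binary 1101), so error is at position 13.
Correct: flip bit 13 of r = 000111100111000 to get c = 000111100111100.


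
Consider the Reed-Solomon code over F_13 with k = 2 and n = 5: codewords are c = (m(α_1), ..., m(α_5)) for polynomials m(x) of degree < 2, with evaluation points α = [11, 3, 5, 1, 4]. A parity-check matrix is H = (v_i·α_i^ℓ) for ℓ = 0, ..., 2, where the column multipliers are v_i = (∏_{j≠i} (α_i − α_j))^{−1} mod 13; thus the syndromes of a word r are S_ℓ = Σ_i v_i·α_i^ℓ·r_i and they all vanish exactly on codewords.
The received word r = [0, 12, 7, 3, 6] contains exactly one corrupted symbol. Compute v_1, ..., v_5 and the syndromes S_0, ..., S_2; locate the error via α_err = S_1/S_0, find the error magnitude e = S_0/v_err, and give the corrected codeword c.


S = (1, 3, 9), error at position 2, error magnitude e = 7, c = [0, 5, 7, 3, 6].

Step 1: column multipliers v_i = (∏_{j≠i}(α_i − α_j))^{−1} mod 13.
  i = 1 (α = 11): (11−3)(11−5)(11−1)(11−4) = 8·6·10·7 = 3360 ≡ 6, so v_1 = 6^{−1} = 11 (mod 13).
  i = 2 (α = 3): (3−11)(3−5)(3−1)(3−4) = (−8)·(−2)·2·(−1) = −32 ≡ 7, so v_2 = 7^{−1} = 2 (mod 13).
  i = 3 (α = 5): (5−11)(5−3)(5−1)(5−4) = (−6)·2·4·1 = −48 ≡ 4, so v_3 = 4^{−1} = 10 (mod 13).
  i = 4 (α = 1): (1−11)(1−3)(1−5)(1−4) = (−10)·(−2)·(−4)·(−3) = 240 ≡ 6, so v_4 = 6^{−1} = 11 (mod 13).
  i = 5 (α = 4): (4−11)(4−3)(4−5)(4−1) = (−7)·1·(−1)·3 = 21 ≡ 8, so v_5 = 8^{−1} = 5 (mod 13).
  v = [11, 2, 10, 11, 5].
Step 2: syndromes of r = [0, 12, 7, 3, 6] (all sums mod 13).
  S_0 = Σ v_i r_i = 11·0 + 2·12 + 10·7 + 11·3 + 5·6 = 157 ≡ 1.
  S_1 = Σ v_i α_i r_i = 11·11·0 + 2·3·12 + 10·5·7 + 11·1·3 + 5·4·6 = 575 ≡ 3.
  α_i^2 mod 13 = [4, 9, 12, 1, 3].
  S_2 = Σ v_i α_i^2 r_i = 11·4·0 + 2·9·12 + 10·12·7 + 11·1·3 + 5·3·6 = 1179 ≡ 9.
  S = (1, 3, 9) ≠ 0, so r is not a codeword (an error is present).
Step 3: locate the error. For a single error e at position i, S_ℓ = v_i·e·α_i^ℓ, so α_err = S_1/S_0.
  S_0^{−1} = 1^{−1} = 1 (mod 13), so α_err = 3·1 = 3 ≡ 3 = α_2. Error position i = 2.
  Consistency check: S_2/S_1 = 9·9 = 81 ≡ 3 = α_err ✓ (single-error assumption holds).
Step 4: error magnitude e = S_0/v_2 = S_0·∏_{j≠2}(α_2 − α_j) = 1·7 = 7 ≡ 7 (mod 13).
Step 5: correct position 2: c_2 = r_2 − e = 12 − 7 ≡ 5 (mod 13). Hence c = [0, 5, 7, 3, 6].
  Check: interpolating c through the α_i gives m(x) = 2 + 1·x (degree < 2) with m(α_i) = c_i for every i, so c is indeed a codeword.


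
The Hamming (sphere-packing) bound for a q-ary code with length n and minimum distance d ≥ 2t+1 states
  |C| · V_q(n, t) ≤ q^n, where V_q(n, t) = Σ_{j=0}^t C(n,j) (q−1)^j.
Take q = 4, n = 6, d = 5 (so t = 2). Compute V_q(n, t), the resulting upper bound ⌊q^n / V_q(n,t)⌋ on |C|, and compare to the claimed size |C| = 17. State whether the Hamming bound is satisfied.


V_q(n, t) = 154, q^n = 4096, Hamming bound = 26, |C| = 17 ≤ bound (satisfied).

Step 1: Compute V_q(n, t) = Σ_{j=0}^2 C(n, j) (q−1)^j.
  j = 0: C(6,0)·(3)^0 = 1·1 = 1.
  j = 1: C(6,1)·(3)^1 = 6·3 = 18.
  j = 2: C(6,2)·(3)^2 = 15·9 = 135.
  V_q(n, t) = 1 + 18 + 135 = 154.
Step 2: q^n = 4^6 = 4096.
Step 3: Hamming bound ⌊q^n / V_q(n,t)⌋ = ⌊4096/154⌋ = 26.
Step 4: Compare |C| = 17 to 26: satisfied.
The claimed |C| lies below the Hamming bound.


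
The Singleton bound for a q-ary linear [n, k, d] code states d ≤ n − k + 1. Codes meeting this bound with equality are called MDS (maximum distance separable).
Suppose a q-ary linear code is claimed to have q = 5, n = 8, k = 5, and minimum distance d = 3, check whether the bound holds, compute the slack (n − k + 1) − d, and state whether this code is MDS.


Singleton RHS = n − k + 1 = 4, slack = 1, bound satisfied, not MDS.

Singleton bound: d ≤ n − k + 1.
Here n = 8, k = 5, so n − k + 1 = 4.
Given d = 3, check d ≤ 4: YES.
Slack = (n − k + 1) − d = 1.
The code is NOT MDS (slack = 1 > 0).
Description: the claimed parameters are [8, 5, 3]_5; such a code would be non-MDS.


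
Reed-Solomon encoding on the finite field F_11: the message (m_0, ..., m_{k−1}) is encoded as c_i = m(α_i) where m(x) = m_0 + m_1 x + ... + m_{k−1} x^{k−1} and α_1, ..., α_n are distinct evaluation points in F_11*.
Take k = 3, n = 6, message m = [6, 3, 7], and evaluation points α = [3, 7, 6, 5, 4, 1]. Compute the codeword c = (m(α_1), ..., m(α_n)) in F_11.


c = [1, 7, 1, 9, 9, 5]

Message polynomial: m(x) = 6 + 3·x + 7·x^2 (mod 11).
For each evaluation point α_i, compute m(α_i) mod 11:
  α_1 = 3: Horner steps 7 → 2 → 1, so m(3) = 1.
  α_2 = 7: Horner steps 7 → 8 → 7, so m(7) = 7.
  α_3 = 6: Horner steps 7 → 1 → 1, so m(6) = 1.
  α_4 = 5: Horner steps 7 → 5 → 9, so m(5) = 9.
  α_5 = 4: Horner steps 7 → 9 → 9, so m(4) = 9.
  α_6 = 1: Horner steps 7 → 10 → 5, so m(1) = 5.
Codeword c = [1, 7, 1, 9, 9, 5] ∈ F_11^6.


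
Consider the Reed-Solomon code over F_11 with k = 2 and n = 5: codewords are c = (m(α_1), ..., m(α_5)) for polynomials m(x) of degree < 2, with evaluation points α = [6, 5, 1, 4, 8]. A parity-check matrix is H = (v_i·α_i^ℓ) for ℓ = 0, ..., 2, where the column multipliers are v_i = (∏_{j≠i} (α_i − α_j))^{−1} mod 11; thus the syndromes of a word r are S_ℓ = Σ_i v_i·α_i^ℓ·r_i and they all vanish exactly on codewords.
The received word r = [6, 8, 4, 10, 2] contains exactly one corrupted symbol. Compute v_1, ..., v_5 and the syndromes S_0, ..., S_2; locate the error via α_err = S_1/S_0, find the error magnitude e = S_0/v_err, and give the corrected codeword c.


S = (5, 5, 5), error at position 3, error magnitude e = 10, c = [6, 8, 5, 10, 2].

Step 1: column multipliers v_i = (∏_{j≠i}(α_i − α_j))^{−1} mod 11.
  i = 1 (α = 6): (6−5)(6−1)(6−4)(6−8) = 1·5·2·(−2) = −20 ≡ 2, so v_1 = 2^{−1} = 6 (mod 11).
  i = 2 (α = 5): (5−6)(5−1)(5−4)(5−8) = (−1)·4·1·(−3) = 12 ≡ 1, so v_2 = 1^{−1} = 1 (mod 11).
  i = 3 (α = 1): (1−6)(1−5)(1−4)(1−8) = (−5)·(−4)·(−3)·(−7) = 420 ≡ 2, so v_3 = 2^{−1} = 6 (mod 11).
  i = 4 (α = 4): (4−6)(4−5)(4−1)(4−8) = (−2)·(−1)·3·(−4) = −24 ≡ 9, so v_4 = 9^{−1} = 5 (mod 11).
  i = 5 (α = 8): (8−6)(8−5)(8−1)(8−4) = 2·3·7·4 = 168 ≡ 3, so v_5 = 3^{−1} = 4 (mod 11).
  v = [6, 1, 6, 5, 4].
Step 2: syndromes of r = [6, 8, 4, 10, 2] (all sums mod 11).
  S_0 = Σ v_i r_i = 6·6 + 1·8 + 6·4 + 5·10 + 4·2 = 126 ≡ 5.
  S_1 = Σ v_i α_i r_i = 6·6·6 + 1·5·8 + 6·1·4 + 5·4·10 + 4·8·2 = 544 ≡ 5.
  α_i^2 mod 11 = [3, 3, 1, 5, 9].
  S_2 = Σ v_i α_i^2 r_i = 6·3·6 + 1·3·8 + 6·1·4 + 5·5·10 + 4·9·2 = 478 ≡ 5.
  S = (5, 5, 5) ≠ 0, so r is not a codeword (an error is present).
Step 3: locate the error. For a single error e at position i, S_ℓ = v_i·e·α_i^ℓ, so α_err = S_1/S_0.
  S_0^{−1} = 5^{−1} = 9 (mod 11), so α_err = 5·9 = 45 ≡ 1 = α_3. Error position i = 3.
  Consistency check: S_2/S_1 = 5·9 = 45 ≡ 1 = α_err ✓ (single-error assumption holds).
Step 4: error magnitude e = S_0/v_3 = S_0·∏_{j≠3}(α_3 − α_j) = 5·2 = 10 ≡ 10 (mod 11).
Step 5: correct position 3: c_3 = r_3 − e = 4 − 10 ≡ 5 (mod 11). Hence c = [6, 8, 5, 10, 2].
  Check: interpolating c through the α_i gives m(x) = 7 + 9·x (degree < 2) with m(α_i) = c_i for every i, so c is indeed a codeword.


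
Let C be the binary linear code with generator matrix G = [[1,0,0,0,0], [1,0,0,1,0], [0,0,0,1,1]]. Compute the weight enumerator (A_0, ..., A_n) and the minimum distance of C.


Weight distribution: A_0 = 1, A_1 = 3, A_2 = 3, A_3 = 1. Minimum distance d = 1.

Enumerate all 2^3 = 8 messages m ∈ F_2^3.
For each, compute codeword c = mG in F_2^5, then tally its weight.
  m = 000 → c = 00000, weight = 0.
  m = 100 → c = 10000, weight = 1.
  m = 010 → c = 10010, weight = 2.
  m = 110 → c = 00010, weight = 1.
  m = 001 → c = 00011, weight = 2.
  m = 101 → c = 10011, weight = 3.
  m = 011 → c = 10001, weight = 2.
  m = 111 → c = 00001, weight = 1.
Tally weights:
  weight 0: 1 codewords.
  weight 1: 3 codewords.
  weight 2: 3 codewords.
  weight 3: 1 codewords.
Minimum distance d = smallest w > 0 with A_w > 0 = 1.
Sanity: Σ A_w = 8 = 2^3 = 8 ✓.


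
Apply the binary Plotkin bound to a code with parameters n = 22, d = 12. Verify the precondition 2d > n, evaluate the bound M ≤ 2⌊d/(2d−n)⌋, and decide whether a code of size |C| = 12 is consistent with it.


Plotkin bound M ≤ 12; given |C| = 12 ≤ bound (satisfied).

Check applicability: 2d = 24, n = 22.
2d − n = 2 > 0, so Plotkin applies.
Compute d/(2d−n) = 12/2 ≈ 6.0000.
⌊d/(2d−n)⌋ = 6.
Plotkin bound: M ≤ 2·6 = 12.
Given |C| = 12, check: satisfied.
This |C| is at the Plotkin bound.


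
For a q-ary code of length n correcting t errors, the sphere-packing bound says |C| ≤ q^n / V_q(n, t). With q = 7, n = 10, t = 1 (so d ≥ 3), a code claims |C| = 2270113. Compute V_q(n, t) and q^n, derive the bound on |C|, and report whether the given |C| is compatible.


V_q(n, t) = 61, q^n = 282475249, Hamming bound = 4630741, |C| = 2270113 ≤ bound (satisfied).

Step 1: Compute V_q(n, t) = Σ_{j=0}^1 C(n, j) (q−1)^j.
  j = 0: C(10,0)·(6)^0 = 1·1 = 1.
  j = 1: C(10,1)·(6)^1 = 10·6 = 60.
  V_q(n, t) = 1 + 60 = 61.
Step 2: q^n = 7^10 = 282475249.
Step 3: Hamming bound ⌊q^n / V_q(n,t)⌋ = ⌊282475249/61⌋ = 4630741.
Step 4: Compare |C| = 2270113 to 4630741: satisfied.
The claimed |C| lies below the Hamming bound.


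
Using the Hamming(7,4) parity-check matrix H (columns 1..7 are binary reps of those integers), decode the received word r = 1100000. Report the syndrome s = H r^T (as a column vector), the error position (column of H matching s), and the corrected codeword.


s = (0, 1, 1)^T, error position = 3, corrected codeword c = 1110000

Compute s = H r^T mod 2 one row at a time:
  s_1 = 0 + 0 + 0 + 0 = 0 ≡ 0 (mod 2).
  s_2 = 1 + 0 + 0 + 0 = 1 ≡ 1 (mod 2).
  s_3 = 1 + 0 + 0 + 0 = 1 ≡ 1 (mod 2).
s = (0, 1, 1)^T — this equals column 3 of H (binary 011), so error is at position 3.
Correct: flip bit 3 of r = 1100000 to get c = 1110000.


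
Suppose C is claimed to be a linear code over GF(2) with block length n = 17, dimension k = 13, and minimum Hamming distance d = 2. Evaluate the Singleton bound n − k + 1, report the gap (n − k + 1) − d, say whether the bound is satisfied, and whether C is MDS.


Singleton RHS = n − k + 1 = 5, slack = 3, bound satisfied, not MDS.

Singleton bound: d ≤ n − k + 1.
Here n = 17, k = 13, so n − k + 1 = 5.
Given d = 2, check d ≤ 5: YES.
Slack = (n − k + 1) − d = 3.
The code is NOT MDS (slack = 3 > 0).
Description: the claimed parameters are [17, 13, 2]_2; such a code would be non-MDS.


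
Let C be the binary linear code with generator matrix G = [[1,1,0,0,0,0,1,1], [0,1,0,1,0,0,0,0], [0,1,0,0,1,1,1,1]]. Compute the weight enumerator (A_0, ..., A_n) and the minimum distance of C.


Weight distribution: A_0 = 1, A_2 = 1, A_3 = 1, A_4 = 2, A_5 = 3. Minimum distance d = 2.

Enumerate all 2^3 = 8 messages m ∈ F_2^3.
For each, compute codeword c = mG in F_2^8, then tally its weight.
  m = 000 → c = 00000000, weight = 0.
  m = 100 → c = 11000011, weight = 4.
  m = 010 → c = 01010000, weight = 2.
  m = 110 → c = 10010011, weight = 4.
  m = 001 → c = 01001111, weight = 5.
  m = 101 → c = 10001100, weight = 3.
  m = 011 → c = 00011111, weight = 5.
  m = 111 → c = 11011100, weight = 5.
Tally weights:
  weight 0: 1 codewords.
  weight 2: 1 codewords.
  weight 3: 1 codewords.
  weight 4: 2 codewords.
  weight 5: 3 codewords.
Minimum distance d = smallest w > 0 with A_w > 0 = 2.
Sanity: Σ A_w = 8 = 2^3 = 8 ✓.
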